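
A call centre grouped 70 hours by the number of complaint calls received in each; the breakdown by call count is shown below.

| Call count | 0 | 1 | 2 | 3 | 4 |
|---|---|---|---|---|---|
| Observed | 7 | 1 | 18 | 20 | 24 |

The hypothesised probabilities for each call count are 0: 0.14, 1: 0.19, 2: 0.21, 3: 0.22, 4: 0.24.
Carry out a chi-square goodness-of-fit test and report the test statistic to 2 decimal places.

Expected counts E_i = n·p_i: 70×0.14 = 9.8, 70×0.19 = 13.3, 70×0.21 = 14.7, 70×0.22 = 15.4, 70×0.24 = 16.8.
χ² = (7−9.8)²/9.8 + (1−13.3)²/13.3 + (18−14.7)²/14.7 + (20−15.4)²/15.4 + (24−16.8)²/16.8
   = 0.800 + 11.375 + 0.741 + 1.374 + 3.086
Sum = 17.38

17.38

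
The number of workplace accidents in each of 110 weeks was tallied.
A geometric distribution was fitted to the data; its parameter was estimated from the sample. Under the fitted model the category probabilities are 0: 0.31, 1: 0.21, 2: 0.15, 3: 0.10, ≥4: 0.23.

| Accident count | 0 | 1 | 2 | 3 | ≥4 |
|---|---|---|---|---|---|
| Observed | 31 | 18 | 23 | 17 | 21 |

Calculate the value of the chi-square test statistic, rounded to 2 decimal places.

Expected counts E_i = n·p_i: 110×0.31 = 34.1, 110×0.21 = 23.1, 110×0.15 = 16.5, 110×0.10 = 11, 110×0.23 = 25.3.
χ² = (31−34.1)²/34.1 + (18−23.1)²/23.1 + (23−16.5)²/16.5 + (17−11)²/11 + (21−25.3)²/25.3
   = 0.282 + 1.126 + 2.561 + 3.273 + 0.731
Sum = 7.97

7.97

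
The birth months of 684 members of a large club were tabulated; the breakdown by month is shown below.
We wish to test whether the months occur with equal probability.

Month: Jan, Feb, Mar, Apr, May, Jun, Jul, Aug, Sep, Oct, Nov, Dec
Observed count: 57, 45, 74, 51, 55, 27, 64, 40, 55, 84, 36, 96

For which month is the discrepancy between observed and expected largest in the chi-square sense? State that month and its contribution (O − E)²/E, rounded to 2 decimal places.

Under H₀ each category has probability 1/12, so each expected count is 684/12 = 57.
cat         O        E   (O−E)²/E
Jan        57       57      0.000
Feb        45       57      2.526
Mar        74       57      5.070
Apr        51       57      0.632
May        55       57      0.070
Jun        27       57     15.789
Jul        64       57      0.860
Aug        40       57      5.070
Sep        55       57      0.070
Oct        84       57     12.789
Nov        36       57      7.737
Dec        96       57     26.684
The largest term is for Dec: 26.68.

Dec, 26.68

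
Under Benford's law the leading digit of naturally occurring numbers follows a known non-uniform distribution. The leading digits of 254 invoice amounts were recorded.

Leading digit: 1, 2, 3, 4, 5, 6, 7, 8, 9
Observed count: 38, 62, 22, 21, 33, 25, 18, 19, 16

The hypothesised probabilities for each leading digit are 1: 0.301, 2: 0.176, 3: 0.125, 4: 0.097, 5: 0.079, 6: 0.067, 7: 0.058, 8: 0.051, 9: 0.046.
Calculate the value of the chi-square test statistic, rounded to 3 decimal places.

46.786

Expected counts E_i = n·p_i: 254×0.301 = 76.454, 254×0.176 = 44.704, 254×0.125 = 31.75, 254×0.097 = 24.638, 254×0.079 = 20.066, 254×0.067 = 17.018, 254×0.058 = 14.732, 254×0.051 = 12.954, 254×0.046 = 11.684.
cat         O        E   (O−E)²/E
1          38   76.454    19.3412
2          62   44.704     6.6918
3          22    31.75     2.9941
4          21   24.638     0.5372
5          33   20.066     8.3369
6          25   17.018     3.7438
7          18   14.732     0.7249
8          19   12.954     2.8218
9          16   11.684     1.5943
Sum = 46.786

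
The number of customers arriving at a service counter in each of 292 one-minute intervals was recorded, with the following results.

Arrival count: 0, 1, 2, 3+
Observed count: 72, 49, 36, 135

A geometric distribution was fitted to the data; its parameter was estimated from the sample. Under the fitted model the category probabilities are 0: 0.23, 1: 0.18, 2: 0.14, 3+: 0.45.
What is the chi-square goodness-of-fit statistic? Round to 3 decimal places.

1.271

Expected counts E_i = n·p_i: 292×0.23 = 67.16, 292×0.18 = 52.56, 292×0.14 = 40.88, 292×0.45 = 131.4.
cat         O        E   (O−E)²/E
0          72    67.16     0.3488
1          49    52.56     0.2411
2          36    40.88     0.5825
3+        135    131.4     0.0986
Sum = 1.271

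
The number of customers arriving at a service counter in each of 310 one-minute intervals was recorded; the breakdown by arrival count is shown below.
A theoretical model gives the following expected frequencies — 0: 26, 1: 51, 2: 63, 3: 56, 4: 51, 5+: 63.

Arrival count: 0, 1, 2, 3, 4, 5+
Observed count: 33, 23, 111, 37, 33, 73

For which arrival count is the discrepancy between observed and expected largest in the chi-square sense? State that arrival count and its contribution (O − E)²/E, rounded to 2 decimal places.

2, 36.57

cat         O        E   (O−E)²/E
0          33       26      1.885
1          23       51     15.373
2         111       63     36.571
3          37       56      6.446
4          33       51      6.353
5+         73       63      1.587
The largest term is for 2: 36.57.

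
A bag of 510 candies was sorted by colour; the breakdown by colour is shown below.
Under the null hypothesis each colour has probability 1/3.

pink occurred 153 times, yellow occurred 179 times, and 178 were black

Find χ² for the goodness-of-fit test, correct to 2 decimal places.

Expected count for each of the 3 categories: 510/3 = 170.
cat         O        E   (O−E)²/E
pink      153      170      1.700
yellow    179      170      0.476
black     178      170      0.376
Sum = 2.55

2.55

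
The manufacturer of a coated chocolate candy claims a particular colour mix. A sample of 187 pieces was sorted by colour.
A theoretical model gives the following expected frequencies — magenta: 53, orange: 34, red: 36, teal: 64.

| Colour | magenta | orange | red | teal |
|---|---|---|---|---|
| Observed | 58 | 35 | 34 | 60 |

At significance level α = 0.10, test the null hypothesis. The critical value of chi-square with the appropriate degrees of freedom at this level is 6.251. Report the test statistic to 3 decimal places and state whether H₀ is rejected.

0.862; do not reject

magenta: (58 − 53)²/53 = 25/53 = 0.4717
orange: (35 − 34)²/34 = 1/34 = 0.0294
red: (34 − 36)²/36 = 4/36 = 0.1111
teal: (60 − 64)²/64 = 16/64 = 0.2500
Sum = 0.862
df = 3. Since 0.862 < 6.251, we do not reject H₀.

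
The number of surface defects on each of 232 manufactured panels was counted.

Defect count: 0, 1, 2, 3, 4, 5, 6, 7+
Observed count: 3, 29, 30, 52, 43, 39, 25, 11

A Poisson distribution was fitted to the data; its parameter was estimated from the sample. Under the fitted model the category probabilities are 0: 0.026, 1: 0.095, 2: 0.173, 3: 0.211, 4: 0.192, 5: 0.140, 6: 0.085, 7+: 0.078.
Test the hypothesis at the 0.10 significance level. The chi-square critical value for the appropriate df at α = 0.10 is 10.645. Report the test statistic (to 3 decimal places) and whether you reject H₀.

12.030; reject

Expected counts E_i = n·p_i: 232×0.026 = 6.032, 232×0.095 = 22.04, 232×0.173 = 40.136, 232×0.211 = 48.952, 232×0.192 = 44.544, 232×0.140 = 32.48, 232×0.085 = 19.72, 232×0.078 = 18.096.
cat         O        E   (O−E)²/E
0           3    6.032     1.5240
1          29    22.04     2.1979
2          30   40.136     2.5598
3          52   48.952     0.1898
4          43   44.544     0.0535
5          39    32.48     1.3088
6          25    19.72     1.4137
7+         11   18.096     2.7826
Sum = 12.030
df = 6. Since 12.030 > 10.645, we reject H₀.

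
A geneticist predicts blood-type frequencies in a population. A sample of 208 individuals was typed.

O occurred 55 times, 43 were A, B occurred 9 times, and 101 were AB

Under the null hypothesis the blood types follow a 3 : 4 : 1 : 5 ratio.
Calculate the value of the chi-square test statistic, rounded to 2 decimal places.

Ratio total = 13. Expected counts: 208×3/13 = 48, 208×4/13 = 64, 208×1/13 = 16, 208×5/13 = 80.
χ² = (55−48)²/48 + (43−64)²/64 + (9−16)²/16 + (101−80)²/80
   = 1.021 + 6.891 + 3.063 + 5.513
Sum = 16.49

16.49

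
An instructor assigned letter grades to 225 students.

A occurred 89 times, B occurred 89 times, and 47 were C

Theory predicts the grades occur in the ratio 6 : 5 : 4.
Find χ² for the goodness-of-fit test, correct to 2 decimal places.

Ratio total = 15. Expected counts: 225×6/15 = 90, 225×5/15 = 75, 225×4/15 = 60.
cat         O        E   (O−E)²/E
A          89       90      0.011
B          89       75      2.613
C          47       60      2.817
Sum = 5.44

5.44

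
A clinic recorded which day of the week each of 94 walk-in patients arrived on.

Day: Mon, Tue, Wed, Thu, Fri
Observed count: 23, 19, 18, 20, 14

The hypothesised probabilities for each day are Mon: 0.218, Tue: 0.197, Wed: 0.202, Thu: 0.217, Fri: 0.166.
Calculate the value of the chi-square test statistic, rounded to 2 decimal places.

Expected counts E_i = n·p_i: 94×0.218 = 20.492, 94×0.197 = 18.518, 94×0.202 = 18.988, 94×0.217 = 20.398, 94×0.166 = 15.604.
χ² = (23−20.492)²/20.492 + (19−18.518)²/18.518 + (18−18.988)²/18.988 + (20−20.398)²/20.398 + (14−15.604)²/15.604
   = 0.307 + 0.013 + 0.051 + 0.008 + 0.165
Sum = 0.54

0.54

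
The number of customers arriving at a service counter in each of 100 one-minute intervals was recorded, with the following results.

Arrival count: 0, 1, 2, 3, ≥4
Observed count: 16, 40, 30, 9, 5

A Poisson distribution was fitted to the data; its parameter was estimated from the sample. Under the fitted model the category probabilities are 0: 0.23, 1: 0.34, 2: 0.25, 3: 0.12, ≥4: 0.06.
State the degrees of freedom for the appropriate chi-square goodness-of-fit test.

3

There are k = 5 categories and 1 parameter estimated from the data, so df = 5 − 1 − 1 = 3.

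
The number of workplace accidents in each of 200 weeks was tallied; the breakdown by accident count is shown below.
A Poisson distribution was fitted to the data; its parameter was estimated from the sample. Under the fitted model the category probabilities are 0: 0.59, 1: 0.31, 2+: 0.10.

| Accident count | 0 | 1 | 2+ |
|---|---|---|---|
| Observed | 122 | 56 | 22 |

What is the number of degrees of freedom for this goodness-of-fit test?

There are k = 3 categories and 1 parameter estimated from the data, so df = 3 − 1 − 1 = 1.

1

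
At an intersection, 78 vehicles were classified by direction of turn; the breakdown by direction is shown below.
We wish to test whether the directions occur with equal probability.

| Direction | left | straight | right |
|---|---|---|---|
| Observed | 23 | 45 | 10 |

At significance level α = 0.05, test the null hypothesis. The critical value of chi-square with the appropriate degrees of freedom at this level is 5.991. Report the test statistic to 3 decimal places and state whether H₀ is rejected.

24.077; reject

Expected count for each of the 3 categories: 78/3 = 26.
cat           O        E   (O−E)²/E
left         23       26     0.3462
straight     45       26    13.8846
right        10       26     9.8462
Sum = 24.077
df = 2. Since 24.077 > 5.991, we reject H₀.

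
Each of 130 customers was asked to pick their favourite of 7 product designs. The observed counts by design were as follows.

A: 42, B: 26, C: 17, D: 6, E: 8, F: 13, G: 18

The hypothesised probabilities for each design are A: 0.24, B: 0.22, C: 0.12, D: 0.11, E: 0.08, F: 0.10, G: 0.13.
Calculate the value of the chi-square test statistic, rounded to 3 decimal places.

9.543

Expected counts E_i = n·p_i: 130×0.24 = 31.2, 130×0.22 = 28.6, 130×0.12 = 15.6, 130×0.11 = 14.3, 130×0.08 = 10.4, 130×0.10 = 13, 130×0.13 = 16.9.
χ² = (42−31.2)²/31.2 + (26−28.6)²/28.6 + (17−15.6)²/15.6 + (6−14.3)²/14.3 + (8−10.4)²/10.4 + (13−13)²/13 + (18−16.9)²/16.9
   = 3.7385 + 0.2364 + 0.1256 + 4.8175 + 0.5538 + 0.0000 + 0.0716
Sum = 9.543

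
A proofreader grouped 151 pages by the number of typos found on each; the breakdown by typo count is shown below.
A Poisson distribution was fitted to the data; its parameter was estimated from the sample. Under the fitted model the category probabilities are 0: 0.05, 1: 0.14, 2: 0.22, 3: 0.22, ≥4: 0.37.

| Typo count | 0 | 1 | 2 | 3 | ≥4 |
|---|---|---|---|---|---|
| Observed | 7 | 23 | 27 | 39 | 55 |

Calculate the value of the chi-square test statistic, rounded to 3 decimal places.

2.388

Expected counts E_i = n·p_i: 151×0.05 = 7.55, 151×0.14 = 21.14, 151×0.22 = 33.22, 151×0.22 = 33.22, 151×0.37 = 55.87.
0: (7 − 7.55)²/7.55 = 0.3025/7.55 = 0.0401
1: (23 − 21.14)²/21.14 = 3.4596/21.14 = 0.1637
2: (27 − 33.22)²/33.22 = 38.6884/33.22 = 1.1646
3: (39 − 33.22)²/33.22 = 33.4084/33.22 = 1.0057
≥4: (55 − 55.87)²/55.87 = 0.7569/55.87 = 0.0135
Sum = 2.388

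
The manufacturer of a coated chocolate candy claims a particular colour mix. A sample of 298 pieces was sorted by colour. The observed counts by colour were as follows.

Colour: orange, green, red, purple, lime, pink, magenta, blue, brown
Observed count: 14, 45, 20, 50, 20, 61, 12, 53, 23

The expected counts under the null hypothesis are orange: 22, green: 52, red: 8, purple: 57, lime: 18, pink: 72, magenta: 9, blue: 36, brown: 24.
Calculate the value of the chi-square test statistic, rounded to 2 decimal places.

orange: (14 − 22)²/22 = 64/22 = 2.909
green: (45 − 52)²/52 = 49/52 = 0.942
red: (20 − 8)²/8 = 144/8 = 18.000
purple: (50 − 57)²/57 = 49/57 = 0.860
lime: (20 − 18)²/18 = 4/18 = 0.222
pink: (61 − 72)²/72 = 121/72 = 1.681
magenta: (12 − 9)²/9 = 9/9 = 1.000
blue: (53 − 36)²/36 = 289/36 = 8.028
brown: (23 − 24)²/24 = 1/24 = 0.042
Sum = 33.68

33.68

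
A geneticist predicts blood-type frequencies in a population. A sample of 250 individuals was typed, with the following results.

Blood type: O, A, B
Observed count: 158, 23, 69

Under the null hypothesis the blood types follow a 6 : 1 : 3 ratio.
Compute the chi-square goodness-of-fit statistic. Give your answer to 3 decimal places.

Ratio total = 10. Expected counts: 250×6/10 = 150, 250×1/10 = 25, 250×3/10 = 75.
χ² = (158−150)²/150 + (23−25)²/25 + (69−75)²/75
   = 0.4267 + 0.1600 + 0.4800
Sum = 1.067

1.067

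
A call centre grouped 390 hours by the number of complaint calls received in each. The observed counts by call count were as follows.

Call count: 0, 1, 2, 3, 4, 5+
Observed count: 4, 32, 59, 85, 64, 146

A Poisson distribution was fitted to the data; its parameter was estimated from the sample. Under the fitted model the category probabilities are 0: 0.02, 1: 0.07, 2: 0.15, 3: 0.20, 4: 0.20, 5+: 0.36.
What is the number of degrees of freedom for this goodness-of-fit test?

There are k = 6 categories and 1 parameter estimated from the data, so df = 6 − 1 − 1 = 4.

4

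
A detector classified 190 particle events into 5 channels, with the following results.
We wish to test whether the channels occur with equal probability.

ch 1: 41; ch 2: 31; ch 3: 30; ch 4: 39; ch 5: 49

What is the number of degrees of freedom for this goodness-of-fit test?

There are k = 5 categories and no parameters were estimated from the data, so df = 5 − 1 = 4.

4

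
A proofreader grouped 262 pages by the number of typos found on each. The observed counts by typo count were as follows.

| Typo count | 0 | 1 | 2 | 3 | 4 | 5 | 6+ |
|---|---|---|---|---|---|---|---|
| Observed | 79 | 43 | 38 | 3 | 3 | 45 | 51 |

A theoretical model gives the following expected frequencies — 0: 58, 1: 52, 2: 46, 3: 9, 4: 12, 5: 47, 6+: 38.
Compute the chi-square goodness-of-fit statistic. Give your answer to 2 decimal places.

25.83

cat         O        E   (O−E)²/E
0          79       58      7.603
1          43       52      1.558
2          38       46      1.391
3           3        9      4.000
4           3       12      6.750
5          45       47      0.085
6+         51       38      4.447
Sum = 25.83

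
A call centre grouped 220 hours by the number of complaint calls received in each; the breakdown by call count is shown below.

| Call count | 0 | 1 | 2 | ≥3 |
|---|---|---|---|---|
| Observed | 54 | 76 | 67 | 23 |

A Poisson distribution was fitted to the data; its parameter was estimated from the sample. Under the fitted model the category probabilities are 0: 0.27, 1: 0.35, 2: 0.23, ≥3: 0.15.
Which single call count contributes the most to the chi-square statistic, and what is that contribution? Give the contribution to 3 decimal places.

Expected counts E_i = n·p_i: 220×0.27 = 59.4, 220×0.35 = 77, 220×0.23 = 50.6, 220×0.15 = 33.
cat         O        E   (O−E)²/E
0          54     59.4     0.4909
1          76       77     0.0130
2          67     50.6     5.3154
≥3         23       33     3.0303
The largest term is for 2: 5.315.

2, 5.315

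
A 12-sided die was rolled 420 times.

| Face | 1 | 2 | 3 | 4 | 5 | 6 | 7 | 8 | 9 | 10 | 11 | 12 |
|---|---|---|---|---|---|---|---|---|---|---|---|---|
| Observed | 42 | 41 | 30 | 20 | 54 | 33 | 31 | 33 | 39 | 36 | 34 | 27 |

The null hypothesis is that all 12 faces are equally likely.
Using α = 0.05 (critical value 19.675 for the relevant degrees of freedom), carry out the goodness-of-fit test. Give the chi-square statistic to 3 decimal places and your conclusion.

22.914; reject

Under H₀ each category has probability 1/12, so each expected count is 420/12 = 35.
χ² = (42−35)²/35 + (41−35)²/35 + (30−35)²/35 + (20−35)²/35 + (54−35)²/35 + (33−35)²/35 + (31−35)²/35 + (33−35)²/35 + (39−35)²/35 + (36−35)²/35 + (34−35)²/35 + (27−35)²/35
   = 1.4000 + 1.0286 + 0.7143 + 6.4286 + 10.3143 + 0.1143 + 0.4571 + 0.1143 + 0.4571 + 0.0286 + 0.0286 + 1.8286
Sum = 22.914
df = 11. Since 22.914 > 19.675, we reject H₀.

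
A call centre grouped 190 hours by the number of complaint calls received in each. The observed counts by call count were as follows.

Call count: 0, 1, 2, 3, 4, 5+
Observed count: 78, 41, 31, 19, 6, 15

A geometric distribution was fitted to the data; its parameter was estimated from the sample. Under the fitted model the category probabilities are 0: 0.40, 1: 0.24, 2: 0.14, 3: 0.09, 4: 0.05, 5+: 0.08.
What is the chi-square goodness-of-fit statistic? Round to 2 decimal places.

Expected counts E_i = n·p_i: 190×0.40 = 76, 190×0.24 = 45.6, 190×0.14 = 26.6, 190×0.09 = 17.1, 190×0.05 = 9.5, 190×0.08 = 15.2.
cat         O        E   (O−E)²/E
0          78       76      0.053
1          41     45.6      0.464
2          31     26.6      0.728
3          19     17.1      0.211
4           6      9.5      1.289
5+         15     15.2      0.003
Sum = 2.75

2.75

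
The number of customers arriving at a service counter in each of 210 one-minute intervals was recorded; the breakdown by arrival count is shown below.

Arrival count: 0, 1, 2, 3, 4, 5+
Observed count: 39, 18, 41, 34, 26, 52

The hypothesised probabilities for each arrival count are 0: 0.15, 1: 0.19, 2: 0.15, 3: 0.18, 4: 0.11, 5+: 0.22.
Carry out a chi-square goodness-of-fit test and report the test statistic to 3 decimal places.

18.145

Expected counts E_i = n·p_i: 210×0.15 = 31.5, 210×0.19 = 39.9, 210×0.15 = 31.5, 210×0.18 = 37.8, 210×0.11 = 23.1, 210×0.22 = 46.2.
0: (39 − 31.5)²/31.5 = 56.25/31.5 = 1.7857
1: (18 − 39.9)²/39.9 = 479.61/39.9 = 12.0203
2: (41 − 31.5)²/31.5 = 90.25/31.5 = 2.8651
3: (34 − 37.8)²/37.8 = 14.44/37.8 = 0.3820
4: (26 − 23.1)²/23.1 = 8.41/23.1 = 0.3641
5+: (52 − 46.2)²/46.2 = 33.64/46.2 = 0.7281
Sum = 18.145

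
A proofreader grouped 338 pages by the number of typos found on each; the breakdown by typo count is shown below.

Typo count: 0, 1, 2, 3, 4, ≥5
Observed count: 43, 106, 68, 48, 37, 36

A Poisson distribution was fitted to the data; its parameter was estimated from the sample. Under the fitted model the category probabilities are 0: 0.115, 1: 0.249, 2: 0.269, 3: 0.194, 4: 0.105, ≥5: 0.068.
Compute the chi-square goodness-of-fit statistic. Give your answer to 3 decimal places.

Expected counts E_i = n·p_i: 338×0.115 = 38.87, 338×0.249 = 84.162, 338×0.269 = 90.922, 338×0.194 = 65.572, 338×0.105 = 35.49, 338×0.068 = 22.984.
0: (43 − 38.87)²/38.87 = 17.0569/38.87 = 0.4388
1: (106 − 84.162)²/84.162 = 476.898244/84.162 = 5.6664
2: (68 − 90.922)²/90.922 = 525.418084/90.922 = 5.7788
3: (48 − 65.572)²/65.572 = 308.775184/65.572 = 4.7089
4: (37 − 35.49)²/35.49 = 2.2801/35.49 = 0.0642
≥5: (36 − 22.984)²/22.984 = 169.416256/22.984 = 7.3711
Sum = 24.028

24.028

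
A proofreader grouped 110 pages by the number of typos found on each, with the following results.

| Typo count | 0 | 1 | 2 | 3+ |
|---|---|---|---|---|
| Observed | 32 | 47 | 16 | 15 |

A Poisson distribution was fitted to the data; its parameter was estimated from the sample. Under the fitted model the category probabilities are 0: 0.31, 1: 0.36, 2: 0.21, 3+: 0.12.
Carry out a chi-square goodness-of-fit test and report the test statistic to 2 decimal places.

3.94

Expected counts E_i = n·p_i: 110×0.31 = 34.1, 110×0.36 = 39.6, 110×0.21 = 23.1, 110×0.12 = 13.2.
0: (32 − 34.1)²/34.1 = 4.41/34.1 = 0.129
1: (47 − 39.6)²/39.6 = 54.76/39.6 = 1.383
2: (16 − 23.1)²/23.1 = 50.41/23.1 = 2.182
3+: (15 − 13.2)²/13.2 = 3.24/13.2 = 0.245
Sum = 3.94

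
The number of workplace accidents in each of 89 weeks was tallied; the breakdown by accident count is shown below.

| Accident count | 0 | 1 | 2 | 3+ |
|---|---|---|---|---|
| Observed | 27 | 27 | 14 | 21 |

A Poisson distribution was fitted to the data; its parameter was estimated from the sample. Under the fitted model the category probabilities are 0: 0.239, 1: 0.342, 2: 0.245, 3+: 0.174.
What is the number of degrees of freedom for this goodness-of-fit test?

2

There are k = 4 categories and 1 parameter estimated from the data, so df = 4 − 1 − 1 = 2.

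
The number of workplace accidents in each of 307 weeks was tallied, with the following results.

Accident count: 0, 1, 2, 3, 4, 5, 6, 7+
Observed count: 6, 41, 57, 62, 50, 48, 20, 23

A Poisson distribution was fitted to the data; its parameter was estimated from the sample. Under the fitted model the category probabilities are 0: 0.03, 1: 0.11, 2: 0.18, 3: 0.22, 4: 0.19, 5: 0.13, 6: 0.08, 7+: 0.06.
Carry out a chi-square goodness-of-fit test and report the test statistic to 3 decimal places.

7.991

Expected counts E_i = n·p_i: 307×0.03 = 9.21, 307×0.11 = 33.77, 307×0.18 = 55.26, 307×0.22 = 67.54, 307×0.19 = 58.33, 307×0.13 = 39.91, 307×0.08 = 24.56, 307×0.06 = 18.42.
0: (6 − 9.21)²/9.21 = 10.3041/9.21 = 1.1188
1: (41 − 33.77)²/33.77 = 52.2729/33.77 = 1.5479
2: (57 − 55.26)²/55.26 = 3.0276/55.26 = 0.0548
3: (62 − 67.54)²/67.54 = 30.6916/67.54 = 0.4544
4: (50 − 58.33)²/58.33 = 69.3889/58.33 = 1.1896
5: (48 − 39.91)²/39.91 = 65.4481/39.91 = 1.6399
6: (20 − 24.56)²/24.56 = 20.7936/24.56 = 0.8466
7+: (23 − 18.42)²/18.42 = 20.9764/18.42 = 1.1388
Sum = 7.991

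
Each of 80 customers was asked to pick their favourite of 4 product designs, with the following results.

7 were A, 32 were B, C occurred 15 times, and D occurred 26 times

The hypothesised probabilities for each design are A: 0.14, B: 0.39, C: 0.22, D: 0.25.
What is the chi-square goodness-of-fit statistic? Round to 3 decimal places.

3.780

Expected counts E_i = n·p_i: 80×0.14 = 11.2, 80×0.39 = 31.2, 80×0.22 = 17.6, 80×0.25 = 20.
cat         O        E   (O−E)²/E
A           7     11.2     1.5750
B          32     31.2     0.0205
C          15     17.6     0.3841
D          26       20     1.8000
Sum = 3.780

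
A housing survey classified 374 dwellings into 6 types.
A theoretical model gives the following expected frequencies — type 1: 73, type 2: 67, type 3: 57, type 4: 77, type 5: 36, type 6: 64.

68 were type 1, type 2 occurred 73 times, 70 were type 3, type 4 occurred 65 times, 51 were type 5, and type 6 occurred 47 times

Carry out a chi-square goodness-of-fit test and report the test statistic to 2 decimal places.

cat         O        E   (O−E)²/E
type 1     68       73      0.342
type 2     73       67      0.537
type 3     70       57      2.965
type 4     65       77      1.870
type 5     51       36      6.250
type 6     47       64      4.516
Sum = 16.48

16.48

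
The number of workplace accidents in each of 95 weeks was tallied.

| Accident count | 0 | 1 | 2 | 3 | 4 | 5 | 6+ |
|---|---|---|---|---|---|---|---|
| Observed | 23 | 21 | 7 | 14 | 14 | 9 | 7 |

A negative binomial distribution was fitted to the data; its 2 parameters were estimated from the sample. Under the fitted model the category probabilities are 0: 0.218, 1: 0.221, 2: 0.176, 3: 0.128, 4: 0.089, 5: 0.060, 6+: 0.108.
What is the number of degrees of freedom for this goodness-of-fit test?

There are k = 7 categories and 2 parameters estimated from the data, so df = 7 − 1 − 2 = 4.

4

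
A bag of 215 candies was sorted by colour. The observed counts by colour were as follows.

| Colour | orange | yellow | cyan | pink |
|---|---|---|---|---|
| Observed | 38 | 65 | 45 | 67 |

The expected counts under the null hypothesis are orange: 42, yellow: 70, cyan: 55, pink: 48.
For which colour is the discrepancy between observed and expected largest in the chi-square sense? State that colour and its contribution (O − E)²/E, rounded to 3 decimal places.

cat         O        E   (O−E)²/E
orange     38       42     0.3810
yellow     65       70     0.3571
cyan       45       55     1.8182
pink       67       48     7.5208
The largest term is for pink: 7.521.

pink, 7.521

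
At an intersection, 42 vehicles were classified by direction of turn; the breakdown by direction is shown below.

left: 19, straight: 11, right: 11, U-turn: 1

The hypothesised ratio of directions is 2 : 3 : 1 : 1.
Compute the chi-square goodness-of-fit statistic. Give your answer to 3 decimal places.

15.139

Ratio total = 7. Expected counts: 42×2/7 = 12, 42×3/7 = 18, 42×1/7 = 6, 42×1/7 = 6.
cat           O        E   (O−E)²/E
left         19       12     4.0833
straight     11       18     2.7222
right        11        6     4.1667
U-turn        1        6     4.1667
Sum = 15.139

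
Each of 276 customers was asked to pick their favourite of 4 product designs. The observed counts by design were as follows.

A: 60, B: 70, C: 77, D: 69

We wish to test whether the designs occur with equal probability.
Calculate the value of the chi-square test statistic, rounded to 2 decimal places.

Expected count for each of the 4 categories: 276/4 = 69.
A: (60 − 69)²/69 = 81/69 = 1.174
B: (70 − 69)²/69 = 1/69 = 0.014
C: (77 − 69)²/69 = 64/69 = 0.928
D: (69 − 69)²/69 = 0/69 = 0.000
Sum = 2.12

2.12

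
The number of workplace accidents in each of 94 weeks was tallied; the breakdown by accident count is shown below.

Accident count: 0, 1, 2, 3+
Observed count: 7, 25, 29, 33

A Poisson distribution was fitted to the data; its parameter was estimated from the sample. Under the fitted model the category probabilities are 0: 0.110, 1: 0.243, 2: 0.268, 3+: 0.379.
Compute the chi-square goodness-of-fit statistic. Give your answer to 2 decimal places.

Expected counts E_i = n·p_i: 94×0.110 = 10.34, 94×0.243 = 22.842, 94×0.268 = 25.192, 94×0.379 = 35.626.
cat         O        E   (O−E)²/E
0           7    10.34      1.079
1          25   22.842      0.204
2          29   25.192      0.576
3+         33   35.626      0.194
Sum = 2.05

2.05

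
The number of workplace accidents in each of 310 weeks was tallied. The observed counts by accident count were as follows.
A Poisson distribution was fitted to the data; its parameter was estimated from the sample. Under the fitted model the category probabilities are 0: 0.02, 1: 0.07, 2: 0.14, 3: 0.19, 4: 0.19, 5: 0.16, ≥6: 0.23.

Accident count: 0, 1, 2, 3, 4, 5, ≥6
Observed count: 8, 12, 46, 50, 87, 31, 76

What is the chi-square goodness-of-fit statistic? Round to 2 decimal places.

27.05

Expected counts E_i = n·p_i: 310×0.02 = 6.2, 310×0.07 = 21.7, 310×0.14 = 43.4, 310×0.19 = 58.9, 310×0.19 = 58.9, 310×0.16 = 49.6, 310×0.23 = 71.3.
0: (8 − 6.2)²/6.2 = 3.24/6.2 = 0.523
1: (12 − 21.7)²/21.7 = 94.09/21.7 = 4.336
2: (46 − 43.4)²/43.4 = 6.76/43.4 = 0.156
3: (50 − 58.9)²/58.9 = 79.21/58.9 = 1.345
4: (87 − 58.9)²/58.9 = 789.61/58.9 = 13.406
5: (31 − 49.6)²/49.6 = 345.96/49.6 = 6.975
≥6: (76 − 71.3)²/71.3 = 22.09/71.3 = 0.310
Sum = 27.05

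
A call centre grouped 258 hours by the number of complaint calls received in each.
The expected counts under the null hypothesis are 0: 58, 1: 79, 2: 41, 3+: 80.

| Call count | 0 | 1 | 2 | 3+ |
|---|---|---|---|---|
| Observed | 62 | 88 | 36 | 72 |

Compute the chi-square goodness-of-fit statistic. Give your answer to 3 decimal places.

2.711

0: (62 − 58)²/58 = 16/58 = 0.2759
1: (88 − 79)²/79 = 81/79 = 1.0253
2: (36 − 41)²/41 = 25/41 = 0.6098
3+: (72 − 80)²/80 = 64/80 = 0.8000
Sum = 2.711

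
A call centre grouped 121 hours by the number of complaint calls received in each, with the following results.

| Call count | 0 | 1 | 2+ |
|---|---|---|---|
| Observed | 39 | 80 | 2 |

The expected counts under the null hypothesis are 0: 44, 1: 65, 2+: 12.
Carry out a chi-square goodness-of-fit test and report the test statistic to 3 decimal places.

12.363

χ² = (39−44)²/44 + (80−65)²/65 + (2−12)²/12
   = 0.5682 + 3.4615 + 8.3333
Sum = 12.363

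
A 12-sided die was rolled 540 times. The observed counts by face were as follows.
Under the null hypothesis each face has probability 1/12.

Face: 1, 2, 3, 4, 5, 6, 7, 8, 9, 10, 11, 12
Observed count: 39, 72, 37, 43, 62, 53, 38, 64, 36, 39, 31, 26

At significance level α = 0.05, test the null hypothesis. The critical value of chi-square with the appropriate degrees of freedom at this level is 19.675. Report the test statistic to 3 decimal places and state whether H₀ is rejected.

Expected count for each of the 12 categories: 540/12 = 45.
χ² = (39−45)²/45 + (72−45)²/45 + (37−45)²/45 + (43−45)²/45 + (62−45)²/45 + (53−45)²/45 + (38−45)²/45 + (64−45)²/45 + (36−45)²/45 + (39−45)²/45 + (31−45)²/45 + (26−45)²/45
   = 0.8000 + 16.2000 + 1.4222 + 0.0889 + 6.4222 + 1.4222 + 1.0889 + 8.0222 + 1.8000 + 0.8000 + 4.3556 + 8.0222
Sum = 50.444
df = 11. Since 50.444 > 19.675, we reject H₀.

50.444; reject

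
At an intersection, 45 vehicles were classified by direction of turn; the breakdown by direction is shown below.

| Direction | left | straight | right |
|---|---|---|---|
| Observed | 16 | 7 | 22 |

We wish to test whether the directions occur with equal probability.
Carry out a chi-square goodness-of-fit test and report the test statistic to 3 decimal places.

Expected count for each of the 3 categories: 45/3 = 15.
cat           O        E   (O−E)²/E
left         16       15     0.0667
straight      7       15     4.2667
right        22       15     3.2667
Sum = 7.600

7.600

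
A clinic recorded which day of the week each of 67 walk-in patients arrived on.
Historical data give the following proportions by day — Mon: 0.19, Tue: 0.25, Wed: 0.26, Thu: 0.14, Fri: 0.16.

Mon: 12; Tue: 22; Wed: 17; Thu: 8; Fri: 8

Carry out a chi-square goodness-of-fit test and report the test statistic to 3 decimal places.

Expected counts E_i = n·p_i: 67×0.19 = 12.73, 67×0.25 = 16.75, 67×0.26 = 17.42, 67×0.14 = 9.38, 67×0.16 = 10.72.
cat         O        E   (O−E)²/E
Mon        12    12.73     0.0419
Tue        22    16.75     1.6455
Wed        17    17.42     0.0101
Thu         8     9.38     0.2030
Fri         8    10.72     0.6901
Sum = 2.591

2.591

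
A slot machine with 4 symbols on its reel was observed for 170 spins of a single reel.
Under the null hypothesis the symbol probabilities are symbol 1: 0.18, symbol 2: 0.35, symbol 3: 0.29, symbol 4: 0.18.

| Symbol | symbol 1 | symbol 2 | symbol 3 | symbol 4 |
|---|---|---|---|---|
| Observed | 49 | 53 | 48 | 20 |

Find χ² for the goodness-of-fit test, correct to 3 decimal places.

15.480

Expected counts E_i = n·p_i: 170×0.18 = 30.6, 170×0.35 = 59.5, 170×0.29 = 49.3, 170×0.18 = 30.6.
χ² = (49−30.6)²/30.6 + (53−59.5)²/59.5 + (48−49.3)²/49.3 + (20−30.6)²/30.6
   = 11.0641 + 0.7101 + 0.0343 + 3.6719
Sum = 15.480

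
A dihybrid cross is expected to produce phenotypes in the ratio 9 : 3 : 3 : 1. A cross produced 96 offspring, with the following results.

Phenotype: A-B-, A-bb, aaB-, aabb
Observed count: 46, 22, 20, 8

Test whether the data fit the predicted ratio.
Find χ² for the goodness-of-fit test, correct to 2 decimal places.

2.96

Ratio total = 16. Expected counts: 96×9/16 = 54, 96×3/16 = 18, 96×3/16 = 18, 96×1/16 = 6.
A-B-: (46 − 54)²/54 = 64/54 = 1.185
A-bb: (22 − 18)²/18 = 16/18 = 0.889
aaB-: (20 − 18)²/18 = 4/18 = 0.222
aabb: (8 − 6)²/6 = 4/6 = 0.667
Sum = 2.96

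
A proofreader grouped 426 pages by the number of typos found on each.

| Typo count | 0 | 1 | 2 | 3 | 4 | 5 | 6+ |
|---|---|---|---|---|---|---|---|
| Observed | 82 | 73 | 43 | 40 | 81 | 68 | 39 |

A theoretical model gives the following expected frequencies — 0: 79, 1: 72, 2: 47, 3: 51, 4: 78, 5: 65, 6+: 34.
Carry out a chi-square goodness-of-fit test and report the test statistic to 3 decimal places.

3.830

χ² = (82−79)²/79 + (73−72)²/72 + (43−47)²/47 + (40−51)²/51 + (81−78)²/78 + (68−65)²/65 + (39−34)²/34
   = 0.1139 + 0.0139 + 0.3404 + 2.3725 + 0.1154 + 0.1385 + 0.7353
Sum = 3.830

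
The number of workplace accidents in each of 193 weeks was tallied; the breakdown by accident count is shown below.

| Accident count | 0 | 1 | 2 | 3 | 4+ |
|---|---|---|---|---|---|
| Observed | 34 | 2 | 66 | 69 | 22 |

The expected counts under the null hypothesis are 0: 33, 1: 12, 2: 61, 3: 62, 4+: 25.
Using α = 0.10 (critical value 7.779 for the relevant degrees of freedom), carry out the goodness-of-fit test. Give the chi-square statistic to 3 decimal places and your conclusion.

9.924; reject

cat         O        E   (O−E)²/E
0          34       33     0.0303
1           2       12     8.3333
2          66       61     0.4098
3          69       62     0.7903
4+         22       25     0.3600
Sum = 9.924
df = 4. Since 9.924 > 7.779, we reject H₀.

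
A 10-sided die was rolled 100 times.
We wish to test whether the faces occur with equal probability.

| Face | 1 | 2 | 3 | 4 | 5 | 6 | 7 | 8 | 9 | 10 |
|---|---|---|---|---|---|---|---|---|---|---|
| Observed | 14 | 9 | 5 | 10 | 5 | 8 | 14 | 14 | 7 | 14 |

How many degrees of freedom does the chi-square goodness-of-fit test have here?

There are k = 10 categories and no parameters were estimated from the data, so df = 10 − 1 = 9.

9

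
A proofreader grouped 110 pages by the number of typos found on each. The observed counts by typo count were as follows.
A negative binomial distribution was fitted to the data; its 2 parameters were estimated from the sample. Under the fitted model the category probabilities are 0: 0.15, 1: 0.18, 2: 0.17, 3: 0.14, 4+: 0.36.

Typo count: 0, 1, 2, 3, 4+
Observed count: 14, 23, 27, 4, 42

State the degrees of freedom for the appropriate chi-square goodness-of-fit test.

There are k = 5 categories and 2 parameters estimated from the data, so df = 5 − 1 − 2 = 2.

2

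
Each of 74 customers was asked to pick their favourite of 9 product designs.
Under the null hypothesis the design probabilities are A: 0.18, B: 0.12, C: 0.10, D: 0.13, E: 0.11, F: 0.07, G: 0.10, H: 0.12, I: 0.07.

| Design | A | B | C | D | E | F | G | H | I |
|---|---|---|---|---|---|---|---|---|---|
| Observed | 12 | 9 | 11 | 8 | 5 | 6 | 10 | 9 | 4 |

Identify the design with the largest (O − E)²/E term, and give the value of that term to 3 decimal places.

C, 1.751

Expected counts E_i = n·p_i: 74×0.18 = 13.32, 74×0.12 = 8.88, 74×0.10 = 7.4, 74×0.13 = 9.62, 74×0.11 = 8.14, 74×0.07 = 5.18, 74×0.10 = 7.4, 74×0.12 = 8.88, 74×0.07 = 5.18.
A: (12 − 13.32)²/13.32 = 1.7424/13.32 = 0.1308
B: (9 − 8.88)²/8.88 = 0.0144/8.88 = 0.0016
C: (11 − 7.4)²/7.4 = 12.96/7.4 = 1.7514
D: (8 − 9.62)²/9.62 = 2.6244/9.62 = 0.2728
E: (5 − 8.14)²/8.14 = 9.8596/8.14 = 1.2113
F: (6 − 5.18)²/5.18 = 0.6724/5.18 = 0.1298
G: (10 − 7.4)²/7.4 = 6.76/7.4 = 0.9135
H: (9 − 8.88)²/8.88 = 0.0144/8.88 = 0.0016
I: (4 − 5.18)²/5.18 = 1.3924/5.18 = 0.2688
The largest term is for C: 1.751.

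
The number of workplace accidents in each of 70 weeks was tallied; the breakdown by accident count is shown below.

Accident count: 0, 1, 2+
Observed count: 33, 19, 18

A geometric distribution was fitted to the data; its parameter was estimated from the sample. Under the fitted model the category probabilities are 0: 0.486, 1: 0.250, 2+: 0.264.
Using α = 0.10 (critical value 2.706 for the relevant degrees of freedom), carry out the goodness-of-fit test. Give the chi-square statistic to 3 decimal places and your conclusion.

Expected counts E_i = n·p_i: 70×0.486 = 34.02, 70×0.250 = 17.5, 70×0.264 = 18.48.
0: (33 − 34.02)²/34.02 = 1.0404/34.02 = 0.0306
1: (19 − 17.5)²/17.5 = 2.25/17.5 = 0.1286
2+: (18 − 18.48)²/18.48 = 0.2304/18.48 = 0.0125
Sum = 0.172
df = 1. Since 0.172 < 2.706, we do not reject H₀.

0.172; do not reject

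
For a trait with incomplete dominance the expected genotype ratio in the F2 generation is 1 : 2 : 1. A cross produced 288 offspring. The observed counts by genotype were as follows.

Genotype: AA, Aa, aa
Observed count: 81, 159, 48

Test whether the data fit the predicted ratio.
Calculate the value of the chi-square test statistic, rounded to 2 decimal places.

Ratio total = 4. Expected counts: 288×1/4 = 72, 288×2/4 = 144, 288×1/4 = 72.
AA: (81 − 72)²/72 = 81/72 = 1.125
Aa: (159 − 144)²/144 = 225/144 = 1.563
aa: (48 − 72)²/72 = 576/72 = 8.000
Sum = 10.69

10.69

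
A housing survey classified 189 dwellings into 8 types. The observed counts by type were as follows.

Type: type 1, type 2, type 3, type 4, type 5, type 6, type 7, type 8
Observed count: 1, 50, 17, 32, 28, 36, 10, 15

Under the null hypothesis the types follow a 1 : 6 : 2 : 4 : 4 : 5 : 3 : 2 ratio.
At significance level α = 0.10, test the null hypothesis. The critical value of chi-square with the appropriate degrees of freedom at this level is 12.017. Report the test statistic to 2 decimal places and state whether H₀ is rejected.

13.74; reject

Ratio total = 27. Expected counts: 189×1/27 = 7, 189×6/27 = 42, 189×2/27 = 14, 189×4/27 = 28, 189×4/27 = 28, 189×5/27 = 35, 189×3/27 = 21, 189×2/27 = 14.
cat         O        E   (O−E)²/E
type 1      1        7      5.143
type 2     50       42      1.524
type 3     17       14      0.643
type 4     32       28      0.571
type 5     28       28      0.000
type 6     36       35      0.029
type 7     10       21      5.762
type 8     15       14      0.071
Sum = 13.74
df = 7. Since 13.74 > 12.017, we reject H₀.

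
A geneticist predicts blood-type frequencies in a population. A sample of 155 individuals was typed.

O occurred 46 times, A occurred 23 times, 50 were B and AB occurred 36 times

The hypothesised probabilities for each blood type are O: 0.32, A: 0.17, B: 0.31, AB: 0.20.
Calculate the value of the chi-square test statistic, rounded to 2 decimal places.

Expected counts E_i = n·p_i: 155×0.32 = 49.6, 155×0.17 = 26.35, 155×0.31 = 48.05, 155×0.20 = 31.
O: (46 − 49.6)²/49.6 = 12.96/49.6 = 0.261
A: (23 − 26.35)²/26.35 = 11.2225/26.35 = 0.426
B: (50 − 48.05)²/48.05 = 3.8025/48.05 = 0.079
AB: (36 − 31)²/31 = 25/31 = 0.806
Sum = 1.57

1.57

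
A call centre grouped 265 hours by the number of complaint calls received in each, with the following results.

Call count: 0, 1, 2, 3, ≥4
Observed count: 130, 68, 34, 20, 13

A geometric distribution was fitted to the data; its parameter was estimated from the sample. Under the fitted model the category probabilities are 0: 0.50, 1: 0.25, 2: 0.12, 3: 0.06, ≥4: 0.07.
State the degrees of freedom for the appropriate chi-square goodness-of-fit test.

There are k = 5 categories and 1 parameter estimated from the data, so df = 5 − 1 − 1 = 3.

3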